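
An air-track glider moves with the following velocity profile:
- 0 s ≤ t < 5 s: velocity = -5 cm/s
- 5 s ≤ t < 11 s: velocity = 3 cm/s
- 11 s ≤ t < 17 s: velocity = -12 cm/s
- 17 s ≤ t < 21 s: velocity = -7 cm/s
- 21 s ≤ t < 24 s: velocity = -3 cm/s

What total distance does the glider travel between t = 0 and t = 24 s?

Distance (not displacement) is the total path length: add the absolute areas under v-t.
0–5 s: |-5| × 5 = 25 cm
5–11 s: |3| × 6 = 18 cm
11–17 s: |-12| × 6 = 72 cm
17–21 s: |-7| × 4 = 28 cm
21–24 s: |-3| × 3 = 9 cm
Total distance = 152 cm

152 cm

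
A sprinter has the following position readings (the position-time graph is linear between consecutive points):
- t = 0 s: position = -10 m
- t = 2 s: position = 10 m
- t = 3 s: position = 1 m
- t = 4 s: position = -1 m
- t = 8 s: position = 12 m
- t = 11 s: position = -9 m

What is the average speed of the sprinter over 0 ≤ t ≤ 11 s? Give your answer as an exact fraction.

Average speed = (total path length)/(elapsed time); on a piecewise-linear x-t graph the path length is Σ|Δx|.
0–2 s: |Δx| = |10 − -10| = 20 m
2–3 s: |Δx| = |1 − 10| = 9 m
3–4 s: |Δx| = |-1 − 1| = 2 m
4–8 s: |Δx| = |12 − -1| = 13 m
8–11 s: |Δx| = |-9 − 12| = 21 m
Total path = 65 m; average speed = 65/11 = 65/11 m/s.

65/11 m/s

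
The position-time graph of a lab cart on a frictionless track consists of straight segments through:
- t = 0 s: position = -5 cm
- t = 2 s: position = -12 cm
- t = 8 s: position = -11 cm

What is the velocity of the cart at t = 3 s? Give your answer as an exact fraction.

Velocity is the slope of the x-t graph on 2–8 s: (-11 − -12)/(8 − 2) = 1/6 cm/s.

1/6 cm/s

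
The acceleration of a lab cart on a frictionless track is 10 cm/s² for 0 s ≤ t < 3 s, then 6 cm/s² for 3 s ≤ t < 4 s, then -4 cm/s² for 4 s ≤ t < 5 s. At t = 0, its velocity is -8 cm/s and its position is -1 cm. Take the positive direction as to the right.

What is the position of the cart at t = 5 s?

71 cm

On each constant-a segment, Δv = aΔt and Δx = v₀Δt + ½aΔt²; chain segment to segment.
0–3 s: v starts -8 cm/s; Δx = -8·3 + ½·10·3² = 21 cm; v ends 22 cm/s.
3–4 s: v starts 22 cm/s; Δx = 22·1 + ½·6·1² = 25 cm; v ends 28 cm/s.
4–5 s: v starts 28 cm/s; Δx = 28·1 + ½·-4·1² = 26 cm; v ends 24 cm/s.
x(5) = -1 + Σ Δx = 71 cm.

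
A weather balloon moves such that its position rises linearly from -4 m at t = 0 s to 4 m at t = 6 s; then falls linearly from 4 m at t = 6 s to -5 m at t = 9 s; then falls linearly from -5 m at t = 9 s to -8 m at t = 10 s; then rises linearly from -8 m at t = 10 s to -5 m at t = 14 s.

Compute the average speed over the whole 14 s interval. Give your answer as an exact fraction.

Average speed = (total path length)/(elapsed time); on a piecewise-linear x-t graph the path length is Σ|Δx|.
0–6 s: |Δx| = |4 − -4| = 8 m
6–9 s: |Δx| = |-5 − 4| = 9 m
9–10 s: |Δx| = |-8 − -5| = 3 m
10–14 s: |Δx| = |-5 − -8| = 3 m
Total path = 23 m; average speed = 23/14 = 23/14 m/s.

23/14 m/s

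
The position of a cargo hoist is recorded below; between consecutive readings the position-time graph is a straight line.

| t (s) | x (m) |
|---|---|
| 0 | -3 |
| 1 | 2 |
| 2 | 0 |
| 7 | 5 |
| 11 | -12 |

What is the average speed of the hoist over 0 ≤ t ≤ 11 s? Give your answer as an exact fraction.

Average speed = (total path length)/(elapsed time); on a piecewise-linear x-t graph the path length is Σ|Δx|.
0–1 s: |Δx| = |2 − -3| = 5 m
1–2 s: |Δx| = |0 − 2| = 2 m
2–7 s: |Δx| = |5 − 0| = 5 m
7–11 s: |Δx| = |-12 − 5| = 17 m
Total path = 29 m; average speed = 29/11 = 29/11 m/s.

29/11 m/s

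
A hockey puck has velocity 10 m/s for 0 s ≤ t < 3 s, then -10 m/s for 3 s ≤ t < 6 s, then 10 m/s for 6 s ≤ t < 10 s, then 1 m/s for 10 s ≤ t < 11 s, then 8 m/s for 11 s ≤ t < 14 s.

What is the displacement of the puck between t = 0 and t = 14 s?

65 m

Net displacement equals the area under the velocity-time graph (areas below the axis count negative).
0–3 s: 10 × 3 = 30 m
3–6 s: -10 × 3 = -30 m
6–10 s: 10 × 4 = 40 m
10–11 s: 1 × 1 = 1 m
11–14 s: 8 × 3 = 24 m
Net displacement = 65 m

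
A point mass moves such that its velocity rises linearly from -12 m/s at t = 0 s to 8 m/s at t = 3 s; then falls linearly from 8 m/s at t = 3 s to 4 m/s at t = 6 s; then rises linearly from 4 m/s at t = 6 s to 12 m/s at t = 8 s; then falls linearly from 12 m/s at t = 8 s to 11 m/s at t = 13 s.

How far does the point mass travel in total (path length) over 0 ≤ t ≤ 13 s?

107.1 m

Distance (not displacement) is the total path length: add the absolute areas under v-t.
0–3 s: v = 0 at t = 1.8 s; triangle areas 10.8 + 4.8 = 15.6 m
3–6 s: |½(8 + 4)(3)| = 18 m
6–8 s: |½(4 + 12)(2)| = 16 m
8–13 s: |½(12 + 11)(5)| = 57.5 m
Total distance = 107.1 m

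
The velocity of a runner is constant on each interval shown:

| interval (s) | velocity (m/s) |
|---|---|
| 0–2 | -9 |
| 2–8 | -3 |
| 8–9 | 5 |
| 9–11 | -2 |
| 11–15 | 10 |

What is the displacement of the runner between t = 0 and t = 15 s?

5 m

Displacement is the signed area under the v-t curve.
0–2 s: -9 × 2 = -18 m
2–8 s: -3 × 6 = -18 m
8–9 s: 5 × 1 = 5 m
9–11 s: -2 × 2 = -4 m
11–15 s: 10 × 4 = 40 m
Net displacement = 5 m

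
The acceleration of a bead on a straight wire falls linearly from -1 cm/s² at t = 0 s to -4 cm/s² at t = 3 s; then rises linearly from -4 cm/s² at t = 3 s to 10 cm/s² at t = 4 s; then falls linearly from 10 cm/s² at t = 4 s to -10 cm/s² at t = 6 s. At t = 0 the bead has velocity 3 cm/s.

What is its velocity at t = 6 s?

-1.5 cm/s

Δv equals the area under the a-t graph; then v = v₀ + Δv.
0–3 s: ½(-1 + -4)(3) = -7.5 cm/s
3–4 s: ½(-4 + 10)(1) = 3 cm/s
4–6 s: ½(10 + -10)(2) = 0 cm/s
Δv = -4.5 cm/s, so v(6) = 3 + (-4.5) = -1.5 cm/s.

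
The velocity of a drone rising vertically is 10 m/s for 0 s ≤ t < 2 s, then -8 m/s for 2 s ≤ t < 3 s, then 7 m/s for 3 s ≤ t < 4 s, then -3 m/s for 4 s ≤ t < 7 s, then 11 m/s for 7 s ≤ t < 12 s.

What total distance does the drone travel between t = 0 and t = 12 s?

Distance (not displacement) is the total path length: add the absolute areas under v-t.
0–2 s: |10| × 2 = 20 m
2–3 s: |-8| × 1 = 8 m
3–4 s: |7| × 1 = 7 m
4–7 s: |-3| × 3 = 9 m
7–12 s: |11| × 5 = 55 m
Total distance = 99 m

99 m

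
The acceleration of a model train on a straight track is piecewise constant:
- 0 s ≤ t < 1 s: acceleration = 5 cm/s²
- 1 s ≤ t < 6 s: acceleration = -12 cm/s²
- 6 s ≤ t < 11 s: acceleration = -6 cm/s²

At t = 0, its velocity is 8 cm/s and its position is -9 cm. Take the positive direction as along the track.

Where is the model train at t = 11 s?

-393.5 cm

On each constant-a segment, Δv = aΔt and Δx = v₀Δt + ½aΔt²; chain segment to segment.
0–1 s: v starts 8 cm/s; Δx = 8·1 + ½·5·1² = 10.5 cm; v ends 13 cm/s.
1–6 s: v starts 13 cm/s; Δx = 13·5 + ½·-12·5² = -85 cm; v ends -47 cm/s.
6–11 s: v starts -47 cm/s; Δx = -47·5 + ½·-6·5² = -310 cm; v ends -77 cm/s.
x(11) = -9 + Σ Δx = -393.5 cm.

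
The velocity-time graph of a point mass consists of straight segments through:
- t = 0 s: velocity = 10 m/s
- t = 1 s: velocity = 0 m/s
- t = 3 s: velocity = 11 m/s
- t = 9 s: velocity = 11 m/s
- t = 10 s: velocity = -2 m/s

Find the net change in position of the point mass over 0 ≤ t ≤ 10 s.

86.5 m

Displacement is the signed area under the v-t curve.
0–1 s: ½(10 + 0)(1) = 5 m
1–3 s: ½(0 + 11)(2) = 11 m
3–9 s: 11 × 6 = 66 m
9–10 s: ½(11 + -2)(1) = 4.5 m
Net displacement = 86.5 m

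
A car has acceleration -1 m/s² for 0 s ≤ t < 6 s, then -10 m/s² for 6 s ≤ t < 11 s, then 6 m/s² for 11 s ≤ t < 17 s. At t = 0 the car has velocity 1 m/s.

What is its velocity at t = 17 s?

Δv equals the area under the a-t graph; then v = v₀ + Δv.
0–6 s: -1 × 6 = -6 m/s
6–11 s: -10 × 5 = -50 m/s
11–17 s: 6 × 6 = 36 m/s
Δv = -20 m/s, so v(17) = 1 + (-20) = -19 m/s.

-19 m/s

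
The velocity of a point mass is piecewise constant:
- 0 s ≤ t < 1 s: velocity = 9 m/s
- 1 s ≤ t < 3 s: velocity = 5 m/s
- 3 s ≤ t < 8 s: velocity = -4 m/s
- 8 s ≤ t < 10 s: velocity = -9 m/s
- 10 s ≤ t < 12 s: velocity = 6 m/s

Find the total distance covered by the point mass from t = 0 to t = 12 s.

Distance (not displacement) is the total path length: add the absolute areas under v-t.
0–1 s: |9| × 1 = 9 m
1–3 s: |5| × 2 = 10 m
3–8 s: |-4| × 5 = 20 m
8–10 s: |-9| × 2 = 18 m
10–12 s: |6| × 2 = 12 m
Total distance = 69 m

69 m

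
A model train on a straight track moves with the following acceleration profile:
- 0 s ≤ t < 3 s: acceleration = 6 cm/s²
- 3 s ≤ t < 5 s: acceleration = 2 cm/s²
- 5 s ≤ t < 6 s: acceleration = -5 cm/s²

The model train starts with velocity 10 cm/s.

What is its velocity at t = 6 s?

27 cm/s

Δv equals the area under the a-t graph; then v = v₀ + Δv.
0–3 s: 6 × 3 = 18 cm/s
3–5 s: 2 × 2 = 4 cm/s
5–6 s: -5 × 1 = -5 cm/s
Δv = 17 cm/s, so v(6) = 10 + (17) = 27 cm/s.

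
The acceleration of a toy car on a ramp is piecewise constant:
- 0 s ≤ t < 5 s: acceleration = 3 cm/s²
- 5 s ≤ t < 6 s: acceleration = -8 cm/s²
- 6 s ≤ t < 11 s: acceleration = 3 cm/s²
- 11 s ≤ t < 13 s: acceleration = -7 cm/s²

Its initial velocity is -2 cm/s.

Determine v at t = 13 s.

Δv equals the area under the a-t graph; then v = v₀ + Δv.
0–5 s: 3 × 5 = 15 cm/s
5–6 s: -8 × 1 = -8 cm/s
6–11 s: 3 × 5 = 15 cm/s
11–13 s: -7 × 2 = -14 cm/s
Δv = 8 cm/s, so v(13) = -2 + (8) = 6 cm/s.

6 cm/s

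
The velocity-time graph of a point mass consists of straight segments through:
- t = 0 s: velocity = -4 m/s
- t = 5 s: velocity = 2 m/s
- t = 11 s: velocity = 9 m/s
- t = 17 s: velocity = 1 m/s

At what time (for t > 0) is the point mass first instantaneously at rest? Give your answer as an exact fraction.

t = 10/3 s

v changes sign on 0–5 s (from -4 to 2); the graph is linear there, so v = 0 at t = 0 + (4)·(5 − 0)/(2 − -4) = 10/3 s.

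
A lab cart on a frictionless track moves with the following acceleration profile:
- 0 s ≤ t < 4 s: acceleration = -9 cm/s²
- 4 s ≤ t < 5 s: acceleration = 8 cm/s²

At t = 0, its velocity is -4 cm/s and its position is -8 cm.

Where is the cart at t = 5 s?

On each constant-a segment, Δv = aΔt and Δx = v₀Δt + ½aΔt²; chain segment to segment.
0–4 s: v starts -4 cm/s; Δx = -4·4 + ½·-9·4² = -88 cm; v ends -40 cm/s.
4–5 s: v starts -40 cm/s; Δx = -40·1 + ½·8·1² = -36 cm; v ends -32 cm/s.
x(5) = -8 + Σ Δx = -132 cm.

-132 cm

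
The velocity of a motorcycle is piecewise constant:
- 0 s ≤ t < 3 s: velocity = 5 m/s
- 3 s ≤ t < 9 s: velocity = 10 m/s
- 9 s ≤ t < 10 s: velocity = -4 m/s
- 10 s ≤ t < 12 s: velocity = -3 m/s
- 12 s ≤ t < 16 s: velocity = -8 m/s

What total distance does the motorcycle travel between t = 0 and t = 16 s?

117 m

Distance (not displacement) is the total path length: add the absolute areas under v-t.
0–3 s: |5| × 3 = 15 m
3–9 s: |10| × 6 = 60 m
9–10 s: |-4| × 1 = 4 m
10–12 s: |-3| × 2 = 6 m
12–16 s: |-8| × 4 = 32 m
Total distance = 117 m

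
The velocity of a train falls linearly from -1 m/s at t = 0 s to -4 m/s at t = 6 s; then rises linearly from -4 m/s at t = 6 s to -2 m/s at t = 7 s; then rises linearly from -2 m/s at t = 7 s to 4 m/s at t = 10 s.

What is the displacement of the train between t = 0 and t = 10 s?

-15 m

Displacement is the signed area under the v-t curve.
0–6 s: ½(-1 + -4)(6) = -15 m
6–7 s: ½(-4 + -2)(1) = -3 m
7–10 s: ½(-2 + 4)(3) = 3 m
Net displacement = -15 m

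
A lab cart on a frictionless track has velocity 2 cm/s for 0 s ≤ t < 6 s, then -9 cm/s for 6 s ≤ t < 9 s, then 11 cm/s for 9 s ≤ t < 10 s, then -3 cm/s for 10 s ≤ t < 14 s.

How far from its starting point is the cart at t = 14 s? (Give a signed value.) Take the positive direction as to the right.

Net displacement equals the area under the velocity-time graph (areas below the axis count negative).
0–6 s: 2 × 6 = 12 cm
6–9 s: -9 × 3 = -27 cm
9–10 s: 11 × 1 = 11 cm
10–14 s: -3 × 4 = -12 cm
Net displacement = -16 cm

-16 cm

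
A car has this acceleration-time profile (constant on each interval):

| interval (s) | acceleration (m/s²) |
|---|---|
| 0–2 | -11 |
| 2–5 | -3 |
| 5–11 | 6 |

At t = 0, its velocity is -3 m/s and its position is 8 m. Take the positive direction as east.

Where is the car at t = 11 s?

-204.5 m

On each constant-a segment, Δv = aΔt and Δx = v₀Δt + ½aΔt²; chain segment to segment.
0–2 s: v starts -3 m/s; Δx = -3·2 + ½·-11·2² = -28 m; v ends -25 m/s.
2–5 s: v starts -25 m/s; Δx = -25·3 + ½·-3·3² = -88.5 m; v ends -34 m/s.
5–11 s: v starts -34 m/s; Δx = -34·6 + ½·6·6² = -96 m; v ends 2 m/s.
x(11) = 8 + Σ Δx = -204.5 m.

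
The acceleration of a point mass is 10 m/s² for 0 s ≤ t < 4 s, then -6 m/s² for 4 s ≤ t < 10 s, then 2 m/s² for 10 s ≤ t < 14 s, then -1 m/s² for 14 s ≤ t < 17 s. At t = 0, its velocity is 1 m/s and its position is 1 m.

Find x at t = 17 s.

On each constant-a segment, Δv = aΔt and Δx = v₀Δt + ½aΔt²; chain segment to segment.
0–4 s: v starts 1 m/s; Δx = 1·4 + ½·10·4² = 84 m; v ends 41 m/s.
4–10 s: v starts 41 m/s; Δx = 41·6 + ½·-6·6² = 138 m; v ends 5 m/s.
10–14 s: v starts 5 m/s; Δx = 5·4 + ½·2·4² = 36 m; v ends 13 m/s.
14–17 s: v starts 13 m/s; Δx = 13·3 + ½·-1·3² = 34.5 m; v ends 10 m/s.
x(17) = 1 + Σ Δx = 293.5 m.

293.5 m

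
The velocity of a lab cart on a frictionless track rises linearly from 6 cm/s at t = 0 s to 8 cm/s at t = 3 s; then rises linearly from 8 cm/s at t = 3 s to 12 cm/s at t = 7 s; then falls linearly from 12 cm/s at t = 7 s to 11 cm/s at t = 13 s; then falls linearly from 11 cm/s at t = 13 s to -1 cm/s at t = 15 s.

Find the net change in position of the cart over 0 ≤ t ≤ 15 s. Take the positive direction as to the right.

140 cm

Net displacement equals the area under the velocity-time graph (areas below the axis count negative).
0–3 s: ½(6 + 8)(3) = 21 cm
3–7 s: ½(8 + 12)(4) = 40 cm
7–13 s: ½(12 + 11)(6) = 69 cm
13–15 s: ½(11 + -1)(2) = 10 cm
Net displacement = 140 cm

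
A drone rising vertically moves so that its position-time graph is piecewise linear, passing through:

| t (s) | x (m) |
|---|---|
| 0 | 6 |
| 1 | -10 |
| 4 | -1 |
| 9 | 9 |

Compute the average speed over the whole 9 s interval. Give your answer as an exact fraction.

Average speed = (total path length)/(elapsed time); on a piecewise-linear x-t graph the path length is Σ|Δx|.
0–1 s: |Δx| = |-10 − 6| = 16 m
1–4 s: |Δx| = |-1 − -10| = 9 m
4–9 s: |Δx| = |9 − -1| = 10 m
Total path = 35 m; average speed = 35/9 = 35/9 m/s.

35/9 m/s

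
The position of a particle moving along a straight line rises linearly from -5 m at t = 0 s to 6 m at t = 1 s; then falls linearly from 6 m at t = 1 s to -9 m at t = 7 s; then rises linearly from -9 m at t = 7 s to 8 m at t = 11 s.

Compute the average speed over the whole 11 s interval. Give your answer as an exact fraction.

Average speed = (total path length)/(elapsed time); on a piecewise-linear x-t graph the path length is Σ|Δx|.
0–1 s: |Δx| = |6 − -5| = 11 m
1–7 s: |Δx| = |-9 − 6| = 15 m
7–11 s: |Δx| = |8 − -9| = 17 m
Total path = 43 m; average speed = 43/11 = 43/11 m/s.

43/11 m/s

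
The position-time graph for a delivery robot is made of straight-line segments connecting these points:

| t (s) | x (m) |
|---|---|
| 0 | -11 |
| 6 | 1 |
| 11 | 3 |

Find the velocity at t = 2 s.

2 m/s

Velocity is the slope of the x-t graph on 0–6 s: (1 − -11)/(6 − 0) = 2 m/s.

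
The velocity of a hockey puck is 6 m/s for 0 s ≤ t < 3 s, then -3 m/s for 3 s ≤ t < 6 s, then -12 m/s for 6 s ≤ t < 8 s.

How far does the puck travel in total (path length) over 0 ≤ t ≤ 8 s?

51 m

Distance (not displacement) is the total path length: add the absolute areas under v-t.
0–3 s: |6| × 3 = 18 m
3–6 s: |-3| × 3 = 9 m
6–8 s: |-12| × 2 = 24 m
Total distance = 51 m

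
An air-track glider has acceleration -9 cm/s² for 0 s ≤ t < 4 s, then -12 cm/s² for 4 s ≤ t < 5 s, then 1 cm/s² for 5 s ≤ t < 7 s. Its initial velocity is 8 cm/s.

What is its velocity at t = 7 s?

-38 cm/s

Δv equals the area under the a-t graph; then v = v₀ + Δv.
0–4 s: -9 × 4 = -36 cm/s
4–5 s: -12 × 1 = -12 cm/s
5–7 s: 1 × 2 = 2 cm/s
Δv = -46 cm/s, so v(7) = 8 + (-46) = -38 cm/s.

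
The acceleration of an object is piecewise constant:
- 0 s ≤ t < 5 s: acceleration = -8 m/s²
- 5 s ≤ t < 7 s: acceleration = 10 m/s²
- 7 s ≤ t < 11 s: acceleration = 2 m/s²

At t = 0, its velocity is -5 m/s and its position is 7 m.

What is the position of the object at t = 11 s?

On each constant-a segment, Δv = aΔt and Δx = v₀Δt + ½aΔt²; chain segment to segment.
0–5 s: v starts -5 m/s; Δx = -5·5 + ½·-8·5² = -125 m; v ends -45 m/s.
5–7 s: v starts -45 m/s; Δx = -45·2 + ½·10·2² = -70 m; v ends -25 m/s.
7–11 s: v starts -25 m/s; Δx = -25·4 + ½·2·4² = -84 m; v ends -17 m/s.
x(11) = 7 + Σ Δx = -272 m.

-272 m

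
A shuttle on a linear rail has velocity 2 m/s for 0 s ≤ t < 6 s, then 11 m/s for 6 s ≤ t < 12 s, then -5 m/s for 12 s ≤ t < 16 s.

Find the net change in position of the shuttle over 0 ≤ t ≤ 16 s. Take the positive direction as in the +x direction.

58 m

Net displacement equals the area under the velocity-time graph (areas below the axis count negative).
0–6 s: 2 × 6 = 12 m
6–12 s: 11 × 6 = 66 m
12–16 s: -5 × 4 = -20 m
Net displacement = 58 m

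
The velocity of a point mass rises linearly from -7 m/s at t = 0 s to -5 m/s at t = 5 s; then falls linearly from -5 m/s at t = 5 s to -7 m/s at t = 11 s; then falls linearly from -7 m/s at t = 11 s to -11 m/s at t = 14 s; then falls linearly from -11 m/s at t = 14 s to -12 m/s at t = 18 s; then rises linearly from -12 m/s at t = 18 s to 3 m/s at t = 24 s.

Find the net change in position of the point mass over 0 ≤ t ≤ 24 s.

-166 m

Displacement is the signed area under the v-t curve.
0–5 s: ½(-7 + -5)(5) = -30 m
5–11 s: ½(-5 + -7)(6) = -36 m
11–14 s: ½(-7 + -11)(3) = -27 m
14–18 s: ½(-11 + -12)(4) = -46 m
18–24 s: ½(-12 + 3)(6) = -27 m
Net displacement = -166 m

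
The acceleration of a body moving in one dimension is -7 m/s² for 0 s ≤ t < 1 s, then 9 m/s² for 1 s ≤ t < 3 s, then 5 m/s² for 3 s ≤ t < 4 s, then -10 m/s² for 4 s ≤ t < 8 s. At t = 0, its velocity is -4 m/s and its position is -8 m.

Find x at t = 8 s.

On each constant-a segment, Δv = aΔt and Δx = v₀Δt + ½aΔt²; chain segment to segment.
0–1 s: v starts -4 m/s; Δx = -4·1 + ½·-7·1² = -7.5 m; v ends -11 m/s.
1–3 s: v starts -11 m/s; Δx = -11·2 + ½·9·2² = -4 m; v ends 7 m/s.
3–4 s: v starts 7 m/s; Δx = 7·1 + ½·5·1² = 9.5 m; v ends 12 m/s.
4–8 s: v starts 12 m/s; Δx = 12·4 + ½·-10·4² = -32 m; v ends -28 m/s.
x(8) = -8 + Σ Δx = -42 m.

-42 m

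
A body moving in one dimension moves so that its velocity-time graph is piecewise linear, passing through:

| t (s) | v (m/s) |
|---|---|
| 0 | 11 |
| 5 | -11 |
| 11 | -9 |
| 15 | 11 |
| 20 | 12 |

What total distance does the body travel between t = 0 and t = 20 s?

165.2 m

Distance (not displacement) is the total path length: add the absolute areas under v-t.
0–5 s: v = 0 at t = 2.5 s; triangle areas 13.75 + 13.75 = 27.5 m
5–11 s: |½(-11 + -9)(6)| = 60 m
11–15 s: v = 0 at t = 12.8 s; triangle areas 8.1 + 12.1 = 20.2 m
15–20 s: |½(11 + 12)(5)| = 57.5 m
Total distance = 165.2 m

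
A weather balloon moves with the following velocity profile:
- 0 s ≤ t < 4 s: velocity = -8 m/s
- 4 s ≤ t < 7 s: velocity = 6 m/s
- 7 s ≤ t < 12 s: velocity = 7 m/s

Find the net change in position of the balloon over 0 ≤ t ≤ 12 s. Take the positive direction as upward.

Displacement is the signed area under the v-t curve.
0–4 s: -8 × 4 = -32 m
4–7 s: 6 × 3 = 18 m
7–12 s: 7 × 5 = 35 m
Net displacement = 21 m

21 m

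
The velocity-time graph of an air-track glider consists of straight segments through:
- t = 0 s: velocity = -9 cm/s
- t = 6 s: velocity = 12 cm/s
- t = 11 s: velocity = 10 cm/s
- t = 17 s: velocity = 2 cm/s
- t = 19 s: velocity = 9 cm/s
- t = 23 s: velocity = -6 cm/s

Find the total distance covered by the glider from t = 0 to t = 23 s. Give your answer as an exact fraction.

5241/35 cm

Distance (not displacement) is the total path length: add the absolute areas under v-t.
0–6 s: v = 0 at t = 18/7 s; triangle areas 81/7 + 144/7 = 225/7 cm
6–11 s: |½(12 + 10)(5)| = 55 cm
11–17 s: |½(10 + 2)(6)| = 36 cm
17–19 s: |½(2 + 9)(2)| = 11 cm
19–23 s: v = 0 at t = 21.4 s; triangle areas 10.8 + 4.8 = 15.6 cm
Total distance = 5241/35 cm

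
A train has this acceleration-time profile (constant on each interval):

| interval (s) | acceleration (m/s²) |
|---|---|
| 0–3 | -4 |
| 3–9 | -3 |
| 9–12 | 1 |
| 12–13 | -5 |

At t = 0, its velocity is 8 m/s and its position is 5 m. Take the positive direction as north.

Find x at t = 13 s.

-150 m

On each constant-a segment, Δv = aΔt and Δx = v₀Δt + ½aΔt²; chain segment to segment.
0–3 s: v starts 8 m/s; Δx = 8·3 + ½·-4·3² = 6 m; v ends -4 m/s.
3–9 s: v starts -4 m/s; Δx = -4·6 + ½·-3·6² = -78 m; v ends -22 m/s.
9–12 s: v starts -22 m/s; Δx = -22·3 + ½·1·3² = -61.5 m; v ends -19 m/s.
12–13 s: v starts -19 m/s; Δx = -19·1 + ½·-5·1² = -21.5 m; v ends -24 m/s.
x(13) = 5 + Σ Δx = -150 m.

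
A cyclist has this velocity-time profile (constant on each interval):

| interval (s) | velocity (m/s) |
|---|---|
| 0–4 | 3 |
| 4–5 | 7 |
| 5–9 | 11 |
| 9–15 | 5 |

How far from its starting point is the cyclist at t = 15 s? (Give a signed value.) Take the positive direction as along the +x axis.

93 m

Displacement is the signed area under the v-t curve.
0–4 s: 3 × 4 = 12 m
4–5 s: 7 × 1 = 7 m
5–9 s: 11 × 4 = 44 m
9–15 s: 5 × 6 = 30 m
Net displacement = 93 m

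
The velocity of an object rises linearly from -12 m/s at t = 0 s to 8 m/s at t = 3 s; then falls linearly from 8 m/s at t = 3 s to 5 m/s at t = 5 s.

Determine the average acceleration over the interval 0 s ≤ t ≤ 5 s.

3.4 m/s²

Average acceleration = Δv/Δt = (5 − -12)/(5 − 0) = 3.4 m/s².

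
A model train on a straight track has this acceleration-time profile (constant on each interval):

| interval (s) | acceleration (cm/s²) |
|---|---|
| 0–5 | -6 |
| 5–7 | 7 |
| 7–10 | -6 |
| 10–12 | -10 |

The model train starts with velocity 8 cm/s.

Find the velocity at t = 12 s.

-46 cm/s

Δv equals the area under the a-t graph; then v = v₀ + Δv.
0–5 s: -6 × 5 = -30 cm/s
5–7 s: 7 × 2 = 14 cm/s
7–10 s: -6 × 3 = -18 cm/s
10–12 s: -10 × 2 = -20 cm/s
Δv = -54 cm/s, so v(12) = 8 + (-54) = -46 cm/s.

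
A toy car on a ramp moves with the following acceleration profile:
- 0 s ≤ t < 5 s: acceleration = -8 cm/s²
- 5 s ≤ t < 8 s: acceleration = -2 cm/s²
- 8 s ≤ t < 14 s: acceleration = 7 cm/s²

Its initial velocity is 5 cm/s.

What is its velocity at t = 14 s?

Δv equals the area under the a-t graph; then v = v₀ + Δv.
0–5 s: -8 × 5 = -40 cm/s
5–8 s: -2 × 3 = -6 cm/s
8–14 s: 7 × 6 = 42 cm/s
Δv = -4 cm/s, so v(14) = 5 + (-4) = 1 cm/s.

1 cm/s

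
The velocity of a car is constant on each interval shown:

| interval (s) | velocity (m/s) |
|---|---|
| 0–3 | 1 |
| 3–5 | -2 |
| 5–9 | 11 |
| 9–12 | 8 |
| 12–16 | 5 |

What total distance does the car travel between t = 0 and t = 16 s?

Distance (not displacement) is the total path length: add the absolute areas under v-t.
0–3 s: |1| × 3 = 3 m
3–5 s: |-2| × 2 = 4 m
5–9 s: |11| × 4 = 44 m
9–12 s: |8| × 3 = 24 m
12–16 s: |5| × 4 = 20 m
Total distance = 95 m

95 m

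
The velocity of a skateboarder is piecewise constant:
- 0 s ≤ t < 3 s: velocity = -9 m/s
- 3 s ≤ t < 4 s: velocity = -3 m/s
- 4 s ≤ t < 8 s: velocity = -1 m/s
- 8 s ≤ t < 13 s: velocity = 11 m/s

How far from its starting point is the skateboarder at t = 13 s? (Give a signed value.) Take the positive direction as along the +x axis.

Displacement is the signed area under the v-t curve.
0–3 s: -9 × 3 = -27 m
3–4 s: -3 × 1 = -3 m
4–8 s: -1 × 4 = -4 m
8–13 s: 11 × 5 = 55 m
Net displacement = 21 m

21 m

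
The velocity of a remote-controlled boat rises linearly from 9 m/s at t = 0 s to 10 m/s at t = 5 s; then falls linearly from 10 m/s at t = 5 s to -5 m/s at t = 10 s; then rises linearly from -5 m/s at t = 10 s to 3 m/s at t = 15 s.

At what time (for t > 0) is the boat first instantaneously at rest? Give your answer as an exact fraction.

v changes sign on 5–10 s (from 10 to -5); the graph is linear there, so v = 0 at t = 5 + (-10)·(10 − 5)/(-5 − 10) = 25/3 s.

t = 25/3 s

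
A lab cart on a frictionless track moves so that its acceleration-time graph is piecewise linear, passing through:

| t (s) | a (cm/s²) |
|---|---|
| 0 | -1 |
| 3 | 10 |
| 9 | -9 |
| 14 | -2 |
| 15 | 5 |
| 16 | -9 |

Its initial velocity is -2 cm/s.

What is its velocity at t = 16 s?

-13.5 cm/s

Δv equals the area under the a-t graph; then v = v₀ + Δv.
0–3 s: ½(-1 + 10)(3) = 13.5 cm/s
3–9 s: ½(10 + -9)(6) = 3 cm/s
9–14 s: ½(-9 + -2)(5) = -27.5 cm/s
14–15 s: ½(-2 + 5)(1) = 1.5 cm/s
15–16 s: ½(5 + -9)(1) = -2 cm/s
Δv = -11.5 cm/s, so v(16) = -2 + (-11.5) = -13.5 cm/s.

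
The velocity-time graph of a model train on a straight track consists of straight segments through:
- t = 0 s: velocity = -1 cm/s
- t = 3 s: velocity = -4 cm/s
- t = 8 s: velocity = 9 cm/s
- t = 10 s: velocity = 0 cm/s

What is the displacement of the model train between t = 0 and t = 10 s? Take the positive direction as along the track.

14 cm

Net displacement equals the area under the velocity-time graph (areas below the axis count negative).
0–3 s: ½(-1 + -4)(3) = -7.5 cm
3–8 s: ½(-4 + 9)(5) = 12.5 cm
8–10 s: ½(9 + 0)(2) = 9 cm
Net displacement = 14 cm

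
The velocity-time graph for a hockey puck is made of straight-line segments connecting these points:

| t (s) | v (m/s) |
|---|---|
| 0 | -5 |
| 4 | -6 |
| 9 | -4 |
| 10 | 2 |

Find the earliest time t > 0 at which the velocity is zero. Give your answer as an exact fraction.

t = 29/3 s

v changes sign on 9–10 s (from -4 to 2); the graph is linear there, so v = 0 at t = 9 + (4)·(10 − 9)/(2 − -4) = 29/3 s.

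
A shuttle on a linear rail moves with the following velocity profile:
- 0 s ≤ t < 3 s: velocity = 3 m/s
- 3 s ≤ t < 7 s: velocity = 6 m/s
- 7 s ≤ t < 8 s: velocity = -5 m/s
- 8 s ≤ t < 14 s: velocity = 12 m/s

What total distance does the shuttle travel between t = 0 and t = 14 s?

Distance (not displacement) is the total path length: add the absolute areas under v-t.
0–3 s: |3| × 3 = 9 m
3–7 s: |6| × 4 = 24 m
7–8 s: |-5| × 1 = 5 m
8–14 s: |12| × 6 = 72 m
Total distance = 110 m

110 m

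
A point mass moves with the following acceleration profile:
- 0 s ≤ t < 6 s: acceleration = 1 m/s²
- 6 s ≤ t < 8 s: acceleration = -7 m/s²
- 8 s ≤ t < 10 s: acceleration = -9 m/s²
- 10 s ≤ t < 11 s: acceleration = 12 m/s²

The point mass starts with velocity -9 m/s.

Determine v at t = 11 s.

Δv equals the area under the a-t graph; then v = v₀ + Δv.
0–6 s: 1 × 6 = 6 m/s
6–8 s: -7 × 2 = -14 m/s
8–10 s: -9 × 2 = -18 m/s
10–11 s: 12 × 1 = 12 m/s
Δv = -14 m/s, so v(11) = -9 + (-14) = -23 m/s.

-23 m/s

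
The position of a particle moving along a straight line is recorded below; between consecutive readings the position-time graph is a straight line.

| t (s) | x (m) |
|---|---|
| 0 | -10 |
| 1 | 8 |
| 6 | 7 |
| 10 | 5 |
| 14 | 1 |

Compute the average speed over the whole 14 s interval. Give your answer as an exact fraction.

Average speed = (total path length)/(elapsed time); on a piecewise-linear x-t graph the path length is Σ|Δx|.
0–1 s: |Δx| = |8 − -10| = 18 m
1–6 s: |Δx| = |7 − 8| = 1 m
6–10 s: |Δx| = |5 − 7| = 2 m
10–14 s: |Δx| = |1 − 5| = 4 m
Total path = 25 m; average speed = 25/14 = 25/14 m/s.

25/14 m/s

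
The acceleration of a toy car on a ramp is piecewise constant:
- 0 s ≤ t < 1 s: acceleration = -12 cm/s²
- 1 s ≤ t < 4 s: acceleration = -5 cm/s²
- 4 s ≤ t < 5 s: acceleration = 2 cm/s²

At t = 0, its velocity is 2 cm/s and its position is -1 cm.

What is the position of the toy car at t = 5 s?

On each constant-a segment, Δv = aΔt and Δx = v₀Δt + ½aΔt²; chain segment to segment.
0–1 s: v starts 2 cm/s; Δx = 2·1 + ½·-12·1² = -4 cm; v ends -10 cm/s.
1–4 s: v starts -10 cm/s; Δx = -10·3 + ½·-5·3² = -52.5 cm; v ends -25 cm/s.
4–5 s: v starts -25 cm/s; Δx = -25·1 + ½·2·1² = -24 cm; v ends -23 cm/s.
x(5) = -1 + Σ Δx = -81.5 cm.

-81.5 cm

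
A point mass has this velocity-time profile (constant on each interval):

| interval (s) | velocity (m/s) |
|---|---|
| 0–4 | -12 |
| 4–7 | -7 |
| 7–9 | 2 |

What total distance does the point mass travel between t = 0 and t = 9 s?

Total distance travelled is ∫|v| dt — sum the magnitudes of each area piece.
0–4 s: |-12| × 4 = 48 m
4–7 s: |-7| × 3 = 21 m
7–9 s: |2| × 2 = 4 m
Total distance = 73 m

73 m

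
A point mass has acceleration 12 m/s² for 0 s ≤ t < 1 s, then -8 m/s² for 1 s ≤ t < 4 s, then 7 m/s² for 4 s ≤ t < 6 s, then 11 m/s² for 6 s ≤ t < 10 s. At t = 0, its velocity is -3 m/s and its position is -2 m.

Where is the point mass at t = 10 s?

On each constant-a segment, Δv = aΔt and Δx = v₀Δt + ½aΔt²; chain segment to segment.
0–1 s: v starts -3 m/s; Δx = -3·1 + ½·12·1² = 3 m; v ends 9 m/s.
1–4 s: v starts 9 m/s; Δx = 9·3 + ½·-8·3² = -9 m; v ends -15 m/s.
4–6 s: v starts -15 m/s; Δx = -15·2 + ½·7·2² = -16 m; v ends -1 m/s.
6–10 s: v starts -1 m/s; Δx = -1·4 + ½·11·4² = 84 m; v ends 43 m/s.
x(10) = -2 + Σ Δx = 60 m.

60 m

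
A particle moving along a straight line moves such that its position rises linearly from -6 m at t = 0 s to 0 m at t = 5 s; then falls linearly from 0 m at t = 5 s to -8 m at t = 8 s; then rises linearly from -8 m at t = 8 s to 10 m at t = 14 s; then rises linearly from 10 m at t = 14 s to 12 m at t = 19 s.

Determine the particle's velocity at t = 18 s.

Velocity is the slope of the x-t graph on 14–19 s: (12 − 10)/(19 − 14) = 0.4 m/s.

0.4 m/s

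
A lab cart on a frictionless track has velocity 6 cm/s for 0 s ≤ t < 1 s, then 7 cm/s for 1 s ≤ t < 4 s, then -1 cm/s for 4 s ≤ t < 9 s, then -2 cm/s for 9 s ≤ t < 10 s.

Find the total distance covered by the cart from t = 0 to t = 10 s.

34 cm

Total distance travelled is ∫|v| dt — sum the magnitudes of each area piece.
0–1 s: |6| × 1 = 6 cm
1–4 s: |7| × 3 = 21 cm
4–9 s: |-1| × 5 = 5 cm
9–10 s: |-2| × 1 = 2 cm
Total distance = 34 cm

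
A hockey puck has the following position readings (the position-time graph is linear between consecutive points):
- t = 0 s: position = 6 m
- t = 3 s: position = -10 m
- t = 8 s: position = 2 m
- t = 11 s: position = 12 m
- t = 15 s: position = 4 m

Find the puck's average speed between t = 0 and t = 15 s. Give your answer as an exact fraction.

Average speed = (total path length)/(elapsed time); on a piecewise-linear x-t graph the path length is Σ|Δx|.
0–3 s: |Δx| = |-10 − 6| = 16 m
3–8 s: |Δx| = |2 − -10| = 12 m
8–11 s: |Δx| = |12 − 2| = 10 m
11–15 s: |Δx| = |4 − 12| = 8 m
Total path = 46 m; average speed = 46/15 = 46/15 m/s.

46/15 m/s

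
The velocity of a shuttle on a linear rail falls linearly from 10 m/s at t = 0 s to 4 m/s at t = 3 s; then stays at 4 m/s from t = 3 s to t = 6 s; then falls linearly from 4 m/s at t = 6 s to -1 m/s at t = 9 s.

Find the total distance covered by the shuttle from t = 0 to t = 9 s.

38.1 m

Distance (not displacement) is the total path length: add the absolute areas under v-t.
0–3 s: |½(10 + 4)(3)| = 21 m
3–6 s: |4| × 3 = 12 m
6–9 s: v = 0 at t = 8.4 s; triangle areas 4.8 + 0.3 = 5.1 m
Total distance = 38.1 m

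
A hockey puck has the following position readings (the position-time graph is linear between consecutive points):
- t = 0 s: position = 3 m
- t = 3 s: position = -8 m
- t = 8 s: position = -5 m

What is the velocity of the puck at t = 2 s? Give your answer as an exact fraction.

Velocity is the slope of the x-t graph on 0–3 s: (-8 − 3)/(3 − 0) = -11/3 m/s.

-11/3 m/s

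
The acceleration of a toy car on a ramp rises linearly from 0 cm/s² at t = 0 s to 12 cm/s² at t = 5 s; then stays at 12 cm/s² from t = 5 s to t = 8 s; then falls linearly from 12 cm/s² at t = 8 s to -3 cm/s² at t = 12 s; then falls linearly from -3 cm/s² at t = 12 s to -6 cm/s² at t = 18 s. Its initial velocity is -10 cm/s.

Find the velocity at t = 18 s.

Δv equals the area under the a-t graph; then v = v₀ + Δv.
0–5 s: ½(0 + 12)(5) = 30 cm/s
5–8 s: 12 × 3 = 36 cm/s
8–12 s: ½(12 + -3)(4) = 18 cm/s
12–18 s: ½(-3 + -6)(6) = -27 cm/s
Δv = 57 cm/s, so v(18) = -10 + (57) = 47 cm/s.

47 cm/s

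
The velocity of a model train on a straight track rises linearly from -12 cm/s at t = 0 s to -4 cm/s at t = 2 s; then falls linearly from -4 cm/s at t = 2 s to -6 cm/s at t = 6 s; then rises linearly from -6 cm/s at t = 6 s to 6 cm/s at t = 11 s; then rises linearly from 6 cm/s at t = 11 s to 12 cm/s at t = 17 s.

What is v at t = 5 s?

On 2–6 s the graph is linear from -4 to -6 cm/s: v(5) = -4 + (-6 − -4)·(5 − 2)/(6 − 2) = -5.5 cm/s.

-5.5 cm/s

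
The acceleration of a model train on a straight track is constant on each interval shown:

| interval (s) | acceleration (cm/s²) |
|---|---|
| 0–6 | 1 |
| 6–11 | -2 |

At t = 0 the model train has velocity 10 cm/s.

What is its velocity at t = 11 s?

Δv equals the area under the a-t graph; then v = v₀ + Δv.
0–6 s: 1 × 6 = 6 cm/s
6–11 s: -2 × 5 = -10 cm/s
Δv = -4 cm/s, so v(11) = 10 + (-4) = 6 cm/s.

6 cm/s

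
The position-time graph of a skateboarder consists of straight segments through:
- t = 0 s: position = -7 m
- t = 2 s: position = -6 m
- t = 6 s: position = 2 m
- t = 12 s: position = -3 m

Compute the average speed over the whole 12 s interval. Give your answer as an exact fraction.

Average speed = (total path length)/(elapsed time); on a piecewise-linear x-t graph the path length is Σ|Δx|.
0–2 s: |Δx| = |-6 − -7| = 1 m
2–6 s: |Δx| = |2 − -6| = 8 m
6–12 s: |Δx| = |-3 − 2| = 5 m
Total path = 14 m; average speed = 14/12 = 7/6 m/s.

7/6 m/s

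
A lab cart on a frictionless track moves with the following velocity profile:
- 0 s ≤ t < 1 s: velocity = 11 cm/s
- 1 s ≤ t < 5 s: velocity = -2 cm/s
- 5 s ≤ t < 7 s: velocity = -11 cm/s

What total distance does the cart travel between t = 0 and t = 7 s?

41 cm

Distance (not displacement) is the total path length: add the absolute areas under v-t.
0–1 s: |11| × 1 = 11 cm
1–5 s: |-2| × 4 = 8 cm
5–7 s: |-11| × 2 = 22 cm
Total distance = 41 cm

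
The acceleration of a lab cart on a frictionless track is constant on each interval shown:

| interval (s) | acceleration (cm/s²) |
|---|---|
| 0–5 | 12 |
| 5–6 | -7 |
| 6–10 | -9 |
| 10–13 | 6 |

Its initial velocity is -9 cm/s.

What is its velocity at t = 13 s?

Δv equals the area under the a-t graph; then v = v₀ + Δv.
0–5 s: 12 × 5 = 60 cm/s
5–6 s: -7 × 1 = -7 cm/s
6–10 s: -9 × 4 = -36 cm/s
10–13 s: 6 × 3 = 18 cm/s
Δv = 35 cm/s, so v(13) = -9 + (35) = 26 cm/s.

26 cm/s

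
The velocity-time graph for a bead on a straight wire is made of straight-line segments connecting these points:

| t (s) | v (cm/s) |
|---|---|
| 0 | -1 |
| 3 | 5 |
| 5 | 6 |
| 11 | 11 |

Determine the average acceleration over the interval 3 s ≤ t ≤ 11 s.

Average acceleration = Δv/Δt = (11 − 5)/(11 − 3) = 0.75 cm/s².

0.75 cm/s²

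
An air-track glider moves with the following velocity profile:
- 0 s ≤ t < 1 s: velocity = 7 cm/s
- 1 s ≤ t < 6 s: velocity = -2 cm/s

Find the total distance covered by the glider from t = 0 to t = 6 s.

Distance (not displacement) is the total path length: add the absolute areas under v-t.
0–1 s: |7| × 1 = 7 cm
1–6 s: |-2| × 5 = 10 cm
Total distance = 17 cm

17 cm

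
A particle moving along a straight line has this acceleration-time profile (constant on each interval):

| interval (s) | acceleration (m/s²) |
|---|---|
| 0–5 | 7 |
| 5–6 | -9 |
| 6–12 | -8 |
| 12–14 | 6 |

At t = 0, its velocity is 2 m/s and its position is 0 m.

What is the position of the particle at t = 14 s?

126 m

On each constant-a segment, Δv = aΔt and Δx = v₀Δt + ½aΔt²; chain segment to segment.
0–5 s: v starts 2 m/s; Δx = 2·5 + ½·7·5² = 97.5 m; v ends 37 m/s.
5–6 s: v starts 37 m/s; Δx = 37·1 + ½·-9·1² = 32.5 m; v ends 28 m/s.
6–12 s: v starts 28 m/s; Δx = 28·6 + ½·-8·6² = 24 m; v ends -20 m/s.
12–14 s: v starts -20 m/s; Δx = -20·2 + ½·6·2² = -28 m; v ends -8 m/s.
x(14) = 0 + Σ Δx = 126 m.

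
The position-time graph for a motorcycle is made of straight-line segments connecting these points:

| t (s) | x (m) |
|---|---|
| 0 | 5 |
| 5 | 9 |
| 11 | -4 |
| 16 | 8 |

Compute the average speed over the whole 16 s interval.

Average speed = (total path length)/(elapsed time); on a piecewise-linear x-t graph the path length is Σ|Δx|.
0–5 s: |Δx| = |9 − 5| = 4 m
5–11 s: |Δx| = |-4 − 9| = 13 m
11–16 s: |Δx| = |8 − -4| = 12 m
Total path = 29 m; average speed = 29/16 = 1.8125 m/s.

1.8125 m/s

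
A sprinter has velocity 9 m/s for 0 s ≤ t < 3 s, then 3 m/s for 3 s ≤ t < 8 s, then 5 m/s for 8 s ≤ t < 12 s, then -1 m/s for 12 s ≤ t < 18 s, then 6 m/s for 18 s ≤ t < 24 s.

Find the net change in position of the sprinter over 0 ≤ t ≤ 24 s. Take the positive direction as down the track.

Net displacement equals the area under the velocity-time graph (areas below the axis count negative).
0–3 s: 9 × 3 = 27 m
3–8 s: 3 × 5 = 15 m
8–12 s: 5 × 4 = 20 m
12–18 s: -1 × 6 = -6 m
18–24 s: 6 × 6 = 36 m
Net displacement = 92 m

92 m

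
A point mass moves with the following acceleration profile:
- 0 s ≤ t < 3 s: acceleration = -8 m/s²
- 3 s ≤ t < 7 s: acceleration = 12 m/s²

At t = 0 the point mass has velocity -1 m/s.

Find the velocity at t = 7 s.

Δv equals the area under the a-t graph; then v = v₀ + Δv.
0–3 s: -8 × 3 = -24 m/s
3–7 s: 12 × 4 = 48 m/s
Δv = 24 m/s, so v(7) = -1 + (24) = 23 m/s.

23 m/s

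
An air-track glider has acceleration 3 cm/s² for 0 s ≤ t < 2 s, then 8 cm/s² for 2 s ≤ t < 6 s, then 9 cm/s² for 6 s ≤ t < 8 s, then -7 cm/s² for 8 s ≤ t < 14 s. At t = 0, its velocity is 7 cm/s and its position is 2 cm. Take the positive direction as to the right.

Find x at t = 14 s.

498 cm

On each constant-a segment, Δv = aΔt and Δx = v₀Δt + ½aΔt²; chain segment to segment.
0–2 s: v starts 7 cm/s; Δx = 7·2 + ½·3·2² = 20 cm; v ends 13 cm/s.
2–6 s: v starts 13 cm/s; Δx = 13·4 + ½·8·4² = 116 cm; v ends 45 cm/s.
6–8 s: v starts 45 cm/s; Δx = 45·2 + ½·9·2² = 108 cm; v ends 63 cm/s.
8–14 s: v starts 63 cm/s; Δx = 63·6 + ½·-7·6² = 252 cm; v ends 21 cm/s.
x(14) = 2 + Σ Δx = 498 cm.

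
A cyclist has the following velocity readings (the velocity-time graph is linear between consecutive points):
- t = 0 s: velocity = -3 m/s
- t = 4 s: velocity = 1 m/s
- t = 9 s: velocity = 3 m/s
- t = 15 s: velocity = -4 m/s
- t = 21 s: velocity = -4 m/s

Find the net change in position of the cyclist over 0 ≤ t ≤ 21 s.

Displacement is the signed area under the v-t curve.
0–4 s: ½(-3 + 1)(4) = -4 m
4–9 s: ½(1 + 3)(5) = 10 m
9–15 s: ½(3 + -4)(6) = -3 m
15–21 s: -4 × 6 = -24 m
Net displacement = -21 m

-21 m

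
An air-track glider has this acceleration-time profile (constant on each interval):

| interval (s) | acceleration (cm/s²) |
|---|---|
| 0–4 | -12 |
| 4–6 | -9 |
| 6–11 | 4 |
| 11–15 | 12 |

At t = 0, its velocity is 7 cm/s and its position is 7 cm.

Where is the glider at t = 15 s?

On each constant-a segment, Δv = aΔt and Δx = v₀Δt + ½aΔt²; chain segment to segment.
0–4 s: v starts 7 cm/s; Δx = 7·4 + ½·-12·4² = -68 cm; v ends -41 cm/s.
4–6 s: v starts -41 cm/s; Δx = -41·2 + ½·-9·2² = -100 cm; v ends -59 cm/s.
6–11 s: v starts -59 cm/s; Δx = -59·5 + ½·4·5² = -245 cm; v ends -39 cm/s.
11–15 s: v starts -39 cm/s; Δx = -39·4 + ½·12·4² = -60 cm; v ends 9 cm/s.
x(15) = 7 + Σ Δx = -466 cm.

-466 cm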